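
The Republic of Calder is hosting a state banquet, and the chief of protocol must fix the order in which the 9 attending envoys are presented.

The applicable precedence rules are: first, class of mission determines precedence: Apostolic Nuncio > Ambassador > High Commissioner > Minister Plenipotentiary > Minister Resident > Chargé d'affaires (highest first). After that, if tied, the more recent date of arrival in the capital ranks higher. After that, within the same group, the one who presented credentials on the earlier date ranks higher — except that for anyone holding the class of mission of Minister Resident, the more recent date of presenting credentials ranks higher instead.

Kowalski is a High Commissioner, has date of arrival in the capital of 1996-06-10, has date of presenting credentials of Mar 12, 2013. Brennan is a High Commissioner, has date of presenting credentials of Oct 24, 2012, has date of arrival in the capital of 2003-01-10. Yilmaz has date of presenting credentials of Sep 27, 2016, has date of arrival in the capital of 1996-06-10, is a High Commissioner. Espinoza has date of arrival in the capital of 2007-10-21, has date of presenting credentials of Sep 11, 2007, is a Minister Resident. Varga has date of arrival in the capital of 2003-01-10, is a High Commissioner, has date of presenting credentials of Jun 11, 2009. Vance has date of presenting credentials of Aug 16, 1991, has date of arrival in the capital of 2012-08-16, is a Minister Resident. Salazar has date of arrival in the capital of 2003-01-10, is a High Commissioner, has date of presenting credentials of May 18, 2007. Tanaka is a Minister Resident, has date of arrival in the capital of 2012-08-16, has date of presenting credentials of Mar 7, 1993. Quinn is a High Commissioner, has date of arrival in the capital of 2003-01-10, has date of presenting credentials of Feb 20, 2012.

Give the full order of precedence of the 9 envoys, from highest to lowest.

Salazar, Varga, Quinn, Brennan, Kowalski, Yilmaz, Tanaka, Vance, Espinoza

By class of mission: Salazar, Varga, Quinn, Brennan, Kowalski and Yilmaz (High Commissioner); then Tanaka, Vance and Espinoza (Minister Resident).
Among Salazar, Varga, Quinn, Brennan, Kowalski and Yilmaz, by date of arrival in the capital (later first): Salazar, Varga, Quinn and Brennan (2003-01-10) before Kowalski and Yilmaz (1996-06-10).
Among Salazar, Varga, Quinn and Brennan, by date of presenting credentials (earlier first): Salazar (May 18, 2007) before Varga (Jun 11, 2009) before Quinn (Feb 20, 2012) before Brennan (Oct 24, 2012).
Among Kowalski and Yilmaz, by date of presenting credentials (earlier first): Kowalski (Mar 12, 2013) before Yilmaz (Sep 27, 2016).
Among Tanaka, Vance and Espinoza, by date of arrival in the capital (later first): Tanaka and Vance (2012-08-16) before Espinoza (2007-10-21).
Among Tanaka and Vance, by date of presenting credentials (later first) (reversed rule for this group): Tanaka (Mar 7, 1993) before Vance (Aug 16, 1991).
Full order: Salazar, Varga, Quinn, Brennan, Kowalski, Yilmaz, Tanaka, Vance, Espinoza.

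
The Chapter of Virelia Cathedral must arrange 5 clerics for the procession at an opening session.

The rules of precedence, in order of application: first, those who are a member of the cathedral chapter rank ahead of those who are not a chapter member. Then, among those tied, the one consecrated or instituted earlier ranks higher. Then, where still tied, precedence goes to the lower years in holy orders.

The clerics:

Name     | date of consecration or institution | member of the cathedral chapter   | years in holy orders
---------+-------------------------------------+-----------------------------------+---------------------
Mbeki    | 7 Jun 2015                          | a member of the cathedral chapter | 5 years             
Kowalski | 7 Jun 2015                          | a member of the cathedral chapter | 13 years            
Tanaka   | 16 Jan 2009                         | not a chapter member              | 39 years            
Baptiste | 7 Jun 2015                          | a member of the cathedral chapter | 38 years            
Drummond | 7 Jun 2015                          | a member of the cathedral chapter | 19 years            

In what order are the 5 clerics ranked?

By the first rule: Mbeki, Kowalski, Drummond and Baptiste (each a member of the cathedral chapter); then Tanaka (not a chapter member).
Mbeki, Kowalski, Drummond and Baptiste all have date of consecration or institution 7 Jun 2015, so the next rule applies.
Among Mbeki, Kowalski, Drummond and Baptiste, by years in holy orders (lower first): Mbeki (5 years) before Kowalski (13 years) before Drummond (19 years) before Baptiste (38 years).
Full order: Mbeki, Kowalski, Drummond, Baptiste, Tanaka.

Mbeki, Kowalski, Drummond, Baptiste, Tanaka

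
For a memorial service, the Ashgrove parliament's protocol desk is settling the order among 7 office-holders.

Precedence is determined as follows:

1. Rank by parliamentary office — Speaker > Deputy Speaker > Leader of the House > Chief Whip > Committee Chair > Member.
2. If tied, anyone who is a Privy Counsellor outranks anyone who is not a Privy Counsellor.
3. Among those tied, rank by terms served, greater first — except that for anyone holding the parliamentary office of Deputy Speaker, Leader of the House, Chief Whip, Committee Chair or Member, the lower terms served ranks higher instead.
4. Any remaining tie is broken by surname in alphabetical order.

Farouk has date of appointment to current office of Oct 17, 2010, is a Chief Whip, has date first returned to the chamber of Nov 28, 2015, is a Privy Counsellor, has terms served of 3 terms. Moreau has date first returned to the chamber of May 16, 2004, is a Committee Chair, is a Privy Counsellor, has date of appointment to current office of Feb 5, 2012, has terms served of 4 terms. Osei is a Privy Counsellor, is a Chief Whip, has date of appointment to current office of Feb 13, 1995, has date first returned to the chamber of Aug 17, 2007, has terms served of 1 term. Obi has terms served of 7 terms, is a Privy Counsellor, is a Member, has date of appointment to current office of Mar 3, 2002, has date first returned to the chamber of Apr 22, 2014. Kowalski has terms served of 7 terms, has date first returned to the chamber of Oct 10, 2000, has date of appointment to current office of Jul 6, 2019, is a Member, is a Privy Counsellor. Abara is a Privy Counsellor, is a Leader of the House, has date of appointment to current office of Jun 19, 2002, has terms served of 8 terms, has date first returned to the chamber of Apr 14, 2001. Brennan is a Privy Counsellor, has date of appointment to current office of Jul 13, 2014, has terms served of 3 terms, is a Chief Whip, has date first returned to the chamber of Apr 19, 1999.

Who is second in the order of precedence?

Osei

By parliamentary office: Abara (Leader of the House); then Osei, Brennan and Farouk (Chief Whip); then Moreau (Committee Chair); then Kowalski and Obi (Member).
Osei, Brennan and Farouk are each a Privy Counsellor, so the next rule applies.
Among Osei, Brennan and Farouk, by terms served (lower first) (reversed rule for this group): Osei (1 term) before Brennan and Farouk (3 terms).
Among Brennan and Farouk, alphabetically by surname: Brennan before Farouk.
Kowalski and Obi are each a Privy Counsellor, so the next rule applies.
Kowalski and Obi both have terms served 7 terms, so the next rule applies.
Among Kowalski and Obi, alphabetically by surname: Kowalski before Obi.
Order: Abara, Osei, Brennan, Farouk, Moreau, Kowalski, Obi.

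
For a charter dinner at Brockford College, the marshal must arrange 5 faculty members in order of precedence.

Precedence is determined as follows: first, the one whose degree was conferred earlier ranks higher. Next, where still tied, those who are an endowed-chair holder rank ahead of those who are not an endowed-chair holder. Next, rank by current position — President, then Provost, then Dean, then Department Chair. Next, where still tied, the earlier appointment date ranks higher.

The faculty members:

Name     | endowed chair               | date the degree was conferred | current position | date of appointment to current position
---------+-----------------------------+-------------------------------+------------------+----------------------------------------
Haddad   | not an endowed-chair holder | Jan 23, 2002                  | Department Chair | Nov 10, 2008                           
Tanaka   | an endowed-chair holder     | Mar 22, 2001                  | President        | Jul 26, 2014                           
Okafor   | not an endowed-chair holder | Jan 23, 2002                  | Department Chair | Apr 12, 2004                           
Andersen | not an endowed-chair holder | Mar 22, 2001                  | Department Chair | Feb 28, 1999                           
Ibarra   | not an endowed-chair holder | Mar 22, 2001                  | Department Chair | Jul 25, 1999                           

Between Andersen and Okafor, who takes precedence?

Andersen

By date the degree was conferred (earlier first): Tanaka, Andersen and Ibarra (each Mar 22, 2001); then Okafor and Haddad (both Jan 23, 2002).
Among Tanaka, Andersen and Ibarra, an endowed-chair holder before not an endowed-chair holder: Tanaka (an endowed-chair holder) before Andersen and Ibarra (not an endowed-chair holder).
Andersen and Ibarra are each Department Chair, so the next rule applies.
Among Andersen and Ibarra, by date of appointment to current position (earlier first): Andersen (Feb 28, 1999) before Ibarra (Jul 25, 1999).
Okafor and Haddad are each not an endowed-chair holder, so the next rule applies.
Okafor and Haddad are each Department Chair, so the next rule applies.
Among Okafor and Haddad, by date of appointment to current position (earlier first): Okafor (Apr 12, 2004) before Haddad (Nov 10, 2008).
So Andersen takes precedence.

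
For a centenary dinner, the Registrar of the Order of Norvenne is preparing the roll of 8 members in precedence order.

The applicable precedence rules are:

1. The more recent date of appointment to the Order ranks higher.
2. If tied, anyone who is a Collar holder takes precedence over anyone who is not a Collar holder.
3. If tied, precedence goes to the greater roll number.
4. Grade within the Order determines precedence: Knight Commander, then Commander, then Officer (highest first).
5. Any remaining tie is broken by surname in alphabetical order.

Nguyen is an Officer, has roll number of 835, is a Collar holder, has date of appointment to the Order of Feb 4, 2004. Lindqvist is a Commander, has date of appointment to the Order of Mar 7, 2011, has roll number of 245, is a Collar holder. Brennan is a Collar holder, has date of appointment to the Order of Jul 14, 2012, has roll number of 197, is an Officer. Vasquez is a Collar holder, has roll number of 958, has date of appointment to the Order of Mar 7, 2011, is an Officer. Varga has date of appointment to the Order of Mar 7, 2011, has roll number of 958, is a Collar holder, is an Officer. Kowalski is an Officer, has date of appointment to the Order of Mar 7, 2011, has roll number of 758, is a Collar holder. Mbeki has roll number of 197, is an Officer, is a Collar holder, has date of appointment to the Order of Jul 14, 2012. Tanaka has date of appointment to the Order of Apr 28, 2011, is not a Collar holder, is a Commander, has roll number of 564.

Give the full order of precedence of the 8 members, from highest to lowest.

By date of appointment to the Order (later first): Brennan and Mbeki (both Jul 14, 2012); then Tanaka (Apr 28, 2011); then Varga, Vasquez, Kowalski and Lindqvist (each Mar 7, 2011); then Nguyen (Feb 4, 2004).
Brennan and Mbeki are each a Collar holder, so the next rule applies.
Brennan and Mbeki both have roll number 197, so the next rule applies.
Brennan and Mbeki are each Officer, so the next rule applies.
Among Brennan and Mbeki, alphabetically by surname: Brennan before Mbeki.
Varga, Vasquez, Kowalski and Lindqvist are each a Collar holder, so the next rule applies.
Among Varga, Vasquez, Kowalski and Lindqvist, by roll number (higher first): Varga and Vasquez (958) before Kowalski (758) before Lindqvist (245).
Varga and Vasquez are each Officer, so the next rule applies.
Among Varga and Vasquez, alphabetically by surname: Varga before Vasquez.
Full order: Brennan, Mbeki, Tanaka, Varga, Vasquez, Kowalski, Lindqvist, Nguyen.

Brennan, Mbeki, Tanaka, Varga, Vasquez, Kowalski, Lindqvist, Nguyen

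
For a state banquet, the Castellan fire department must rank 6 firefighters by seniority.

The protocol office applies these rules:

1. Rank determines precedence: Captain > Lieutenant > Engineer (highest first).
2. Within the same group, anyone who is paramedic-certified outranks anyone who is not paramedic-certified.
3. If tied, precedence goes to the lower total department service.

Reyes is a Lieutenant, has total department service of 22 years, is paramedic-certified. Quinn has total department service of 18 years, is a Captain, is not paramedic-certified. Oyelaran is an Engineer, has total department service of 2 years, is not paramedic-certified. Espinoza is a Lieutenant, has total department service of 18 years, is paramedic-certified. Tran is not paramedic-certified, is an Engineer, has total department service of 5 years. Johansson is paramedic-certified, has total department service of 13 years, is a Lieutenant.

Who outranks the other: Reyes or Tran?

By rank: Quinn (Captain); then Johansson, Espinoza and Reyes (Lieutenant); then Oyelaran and Tran (Engineer).
Johansson, Espinoza and Reyes are each paramedic-certified, so the next rule applies.
Among Johansson, Espinoza and Reyes, by total department service (lower first): Johansson (13 years) before Espinoza (18 years) before Reyes (22 years).
Oyelaran and Tran are each not paramedic-certified, so the next rule applies.
Among Oyelaran and Tran, by total department service (lower first): Oyelaran (2 years) before Tran (5 years).
So Reyes takes precedence.

Reyes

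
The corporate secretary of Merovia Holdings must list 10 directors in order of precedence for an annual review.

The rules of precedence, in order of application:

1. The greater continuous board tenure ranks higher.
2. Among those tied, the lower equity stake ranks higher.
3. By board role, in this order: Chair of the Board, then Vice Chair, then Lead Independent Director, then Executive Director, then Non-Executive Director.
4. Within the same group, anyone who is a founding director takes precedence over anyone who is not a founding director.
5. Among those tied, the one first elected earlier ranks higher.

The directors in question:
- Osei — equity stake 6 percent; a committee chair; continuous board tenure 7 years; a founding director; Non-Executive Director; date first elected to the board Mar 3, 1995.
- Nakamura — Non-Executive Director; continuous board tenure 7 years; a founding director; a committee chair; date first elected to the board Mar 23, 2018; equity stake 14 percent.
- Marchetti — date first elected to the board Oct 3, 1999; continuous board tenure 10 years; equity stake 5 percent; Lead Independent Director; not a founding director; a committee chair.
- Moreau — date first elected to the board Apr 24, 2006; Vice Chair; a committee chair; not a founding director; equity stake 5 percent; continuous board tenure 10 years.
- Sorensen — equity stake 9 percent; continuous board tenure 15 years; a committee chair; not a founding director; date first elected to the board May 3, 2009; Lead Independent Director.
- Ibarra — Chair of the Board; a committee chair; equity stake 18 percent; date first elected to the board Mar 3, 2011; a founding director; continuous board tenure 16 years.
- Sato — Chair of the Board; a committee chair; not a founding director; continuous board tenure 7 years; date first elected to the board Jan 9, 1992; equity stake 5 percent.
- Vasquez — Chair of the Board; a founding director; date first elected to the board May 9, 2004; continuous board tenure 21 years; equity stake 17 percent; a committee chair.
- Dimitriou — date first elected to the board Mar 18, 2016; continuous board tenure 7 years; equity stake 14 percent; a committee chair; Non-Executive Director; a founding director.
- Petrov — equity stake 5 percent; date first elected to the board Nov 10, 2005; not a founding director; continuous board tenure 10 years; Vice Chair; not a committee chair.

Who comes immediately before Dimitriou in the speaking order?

Osei

By continuous board tenure (higher first): Vasquez (21 years); then Ibarra (16 years); then Sorensen (15 years); then Petrov, Moreau and Marchetti (each 10 years); then Sato, Osei, Dimitriou and Nakamura (each 7 years).
Petrov, Moreau and Marchetti all have equity stake 5 percent, so the next rule applies.
Among Petrov, Moreau and Marchetti, by board role: Petrov and Moreau (Vice Chair) before Marchetti (Lead Independent Director).
Petrov and Moreau are each not a founding director, so the next rule applies.
Among Petrov and Moreau, by date first elected to the board (earlier first): Petrov (Nov 10, 2005) before Moreau (Apr 24, 2006).
Among Sato, Osei, Dimitriou and Nakamura, by equity stake (lower first): Sato (5 percent) before Osei (6 percent) before Dimitriou and Nakamura (14 percent).
Dimitriou and Nakamura are each Non-Executive Director, so the next rule applies.
Dimitriou and Nakamura are each a founding director, so the next rule applies.
Among Dimitriou and Nakamura, by date first elected to the board (earlier first): Dimitriou (Mar 18, 2016) before Nakamura (Mar 23, 2018).
Order: Vasquez, Ibarra, Sorensen, Petrov, Moreau, Marchetti, Sato, Osei, Dimitriou, Nakamura.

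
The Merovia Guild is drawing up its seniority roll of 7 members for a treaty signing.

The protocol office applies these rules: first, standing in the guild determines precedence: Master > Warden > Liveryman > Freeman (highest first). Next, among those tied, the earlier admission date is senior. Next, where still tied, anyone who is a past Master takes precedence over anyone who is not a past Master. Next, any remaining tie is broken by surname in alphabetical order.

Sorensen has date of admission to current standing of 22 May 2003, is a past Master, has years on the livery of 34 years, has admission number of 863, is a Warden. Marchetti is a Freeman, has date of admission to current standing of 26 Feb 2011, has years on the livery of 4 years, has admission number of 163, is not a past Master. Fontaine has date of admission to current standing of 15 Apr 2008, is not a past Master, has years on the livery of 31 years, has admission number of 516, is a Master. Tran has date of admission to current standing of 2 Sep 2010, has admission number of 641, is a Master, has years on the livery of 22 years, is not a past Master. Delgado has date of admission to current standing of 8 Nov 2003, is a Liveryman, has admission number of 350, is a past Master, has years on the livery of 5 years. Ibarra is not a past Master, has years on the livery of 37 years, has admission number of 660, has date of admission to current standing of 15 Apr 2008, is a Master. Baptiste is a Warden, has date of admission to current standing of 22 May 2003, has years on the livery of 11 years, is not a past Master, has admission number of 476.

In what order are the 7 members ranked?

Fontaine, Ibarra, Tran, Sorensen, Baptiste, Delgado, Marchetti

By standing in the guild: Fontaine, Ibarra and Tran (Master); then Sorensen and Baptiste (Warden); then Delgado (Liveryman); then Marchetti (Freeman).
Among Fontaine, Ibarra and Tran, by date of admission to current standing (earlier first): Fontaine and Ibarra (15 Apr 2008) before Tran (2 Sep 2010).
Fontaine and Ibarra are each not a past Master, so the next rule applies.
Among Fontaine and Ibarra, alphabetically by surname: Fontaine before Ibarra.
Sorensen and Baptiste both have date of admission to current standing 22 May 2003, so the next rule applies.
Among Sorensen and Baptiste, a past Master before not a past Master: Sorensen (a past Master) before Baptiste (not a past Master).
Full order: Fontaine, Ibarra, Tran, Sorensen, Baptiste, Delgado, Marchetti.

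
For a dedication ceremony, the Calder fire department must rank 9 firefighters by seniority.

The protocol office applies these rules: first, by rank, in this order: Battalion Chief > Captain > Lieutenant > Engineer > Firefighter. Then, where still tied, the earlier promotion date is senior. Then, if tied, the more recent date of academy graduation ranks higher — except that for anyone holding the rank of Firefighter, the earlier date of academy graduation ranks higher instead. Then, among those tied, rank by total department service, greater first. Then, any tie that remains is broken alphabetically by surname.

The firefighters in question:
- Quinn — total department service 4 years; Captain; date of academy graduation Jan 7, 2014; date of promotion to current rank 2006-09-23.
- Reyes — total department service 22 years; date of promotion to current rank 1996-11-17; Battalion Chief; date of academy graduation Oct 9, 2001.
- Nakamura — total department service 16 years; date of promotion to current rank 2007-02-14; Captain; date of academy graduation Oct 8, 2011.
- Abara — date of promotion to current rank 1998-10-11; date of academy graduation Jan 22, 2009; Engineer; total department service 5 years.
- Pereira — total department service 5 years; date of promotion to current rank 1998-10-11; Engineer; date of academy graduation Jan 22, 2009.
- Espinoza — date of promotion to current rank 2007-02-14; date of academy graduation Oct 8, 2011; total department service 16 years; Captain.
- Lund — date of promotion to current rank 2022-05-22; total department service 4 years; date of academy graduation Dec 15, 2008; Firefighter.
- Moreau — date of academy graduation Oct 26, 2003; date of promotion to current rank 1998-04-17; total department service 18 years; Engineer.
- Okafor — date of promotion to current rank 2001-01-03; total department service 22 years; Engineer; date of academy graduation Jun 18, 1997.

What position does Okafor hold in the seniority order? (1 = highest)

By rank: Reyes (Battalion Chief); then Quinn, Espinoza and Nakamura (Captain); then Moreau, Abara, Pereira and Okafor (Engineer); then Lund (Firefighter).
Among Quinn, Espinoza and Nakamura, by date of promotion to current rank (earlier first): Quinn (2006-09-23) before Espinoza and Nakamura (2007-02-14).
Espinoza and Nakamura both have date of academy graduation Oct 8, 2011, so the next rule applies.
Espinoza and Nakamura both have total department service 16 years, so the next rule applies.
Among Espinoza and Nakamura, alphabetically by surname: Espinoza before Nakamura.
Among Moreau, Abara, Pereira and Okafor, by date of promotion to current rank (earlier first): Moreau (1998-04-17) before Abara and Pereira (1998-10-11) before Okafor (2001-01-03).
Abara and Pereira both have date of academy graduation Jan 22, 2009, so the next rule applies.
Abara and Pereira both have total department service 5 years, so the next rule applies.
Among Abara and Pereira, alphabetically by surname: Abara before Pereira.
Order: Reyes, Quinn, Espinoza, Nakamura, Moreau, Abara, Pereira, Okafor, Lund. So position 8.

8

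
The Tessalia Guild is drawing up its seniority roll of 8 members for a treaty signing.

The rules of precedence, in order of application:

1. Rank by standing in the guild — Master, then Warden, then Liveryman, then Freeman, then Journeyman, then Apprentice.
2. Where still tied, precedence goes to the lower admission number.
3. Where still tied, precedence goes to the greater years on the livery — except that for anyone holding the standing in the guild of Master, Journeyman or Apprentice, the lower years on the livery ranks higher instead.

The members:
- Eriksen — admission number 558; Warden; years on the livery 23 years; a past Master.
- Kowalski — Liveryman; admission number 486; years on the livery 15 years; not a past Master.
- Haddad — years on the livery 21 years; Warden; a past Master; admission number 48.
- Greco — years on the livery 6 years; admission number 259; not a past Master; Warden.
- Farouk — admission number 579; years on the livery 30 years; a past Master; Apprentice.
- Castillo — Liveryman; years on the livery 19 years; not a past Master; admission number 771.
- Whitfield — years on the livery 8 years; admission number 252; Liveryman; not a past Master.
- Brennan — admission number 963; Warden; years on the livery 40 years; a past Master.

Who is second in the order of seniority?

Greco

By standing in the guild: Haddad, Greco, Eriksen and Brennan (Warden); then Whitfield, Kowalski and Castillo (Liveryman); then Farouk (Apprentice).
Among Haddad, Greco, Eriksen and Brennan, by admission number (lower first): Haddad (48) before Greco (259) before Eriksen (558) before Brennan (963).
Among Whitfield, Kowalski and Castillo, by admission number (lower first): Whitfield (252) before Kowalski (486) before Castillo (771).
Order: Haddad, Greco, Eriksen, Brennan, Whitfield, Kowalski, Castillo, Farouk.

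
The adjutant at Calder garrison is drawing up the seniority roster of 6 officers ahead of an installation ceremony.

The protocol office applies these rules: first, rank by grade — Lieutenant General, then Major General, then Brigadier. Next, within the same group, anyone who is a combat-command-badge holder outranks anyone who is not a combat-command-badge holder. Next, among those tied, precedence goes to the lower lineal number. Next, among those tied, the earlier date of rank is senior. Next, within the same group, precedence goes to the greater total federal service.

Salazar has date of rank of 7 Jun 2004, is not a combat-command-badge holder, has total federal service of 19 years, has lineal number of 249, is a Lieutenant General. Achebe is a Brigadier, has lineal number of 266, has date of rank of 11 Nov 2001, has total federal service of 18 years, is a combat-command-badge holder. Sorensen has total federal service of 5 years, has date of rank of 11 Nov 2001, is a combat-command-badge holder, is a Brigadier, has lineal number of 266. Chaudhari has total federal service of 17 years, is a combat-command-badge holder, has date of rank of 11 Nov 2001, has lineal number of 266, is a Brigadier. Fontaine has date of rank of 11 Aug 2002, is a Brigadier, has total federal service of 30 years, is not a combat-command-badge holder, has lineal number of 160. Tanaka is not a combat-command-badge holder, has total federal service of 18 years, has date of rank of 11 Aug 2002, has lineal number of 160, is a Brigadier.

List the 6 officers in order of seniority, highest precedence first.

Salazar, Achebe, Chaudhari, Sorensen, Fontaine, Tanaka

By grade: Salazar (Lieutenant General); then Achebe, Chaudhari, Sorensen, Fontaine and Tanaka (Brigadier).
Among Achebe, Chaudhari, Sorensen, Fontaine and Tanaka, a combat-command-badge holder before not a combat-command-badge holder: Achebe, Chaudhari and Sorensen (a combat-command-badge holder) before Fontaine and Tanaka (not a combat-command-badge holder).
Achebe, Chaudhari and Sorensen all have lineal number 266, so the next rule applies.
Achebe, Chaudhari and Sorensen all have date of rank 11 Nov 2001, so the next rule applies.
Among Achebe, Chaudhari and Sorensen, by total federal service (higher first): Achebe (18 years) before Chaudhari (17 years) before Sorensen (5 years).
Fontaine and Tanaka both have lineal number 160, so the next rule applies.
Fontaine and Tanaka both have date of rank 11 Aug 2002, so the next rule applies.
Among Fontaine and Tanaka, by total federal service (higher first): Fontaine (30 years) before Tanaka (18 years).
Full order: Salazar, Achebe, Chaudhari, Sorensen, Fontaine, Tanaka.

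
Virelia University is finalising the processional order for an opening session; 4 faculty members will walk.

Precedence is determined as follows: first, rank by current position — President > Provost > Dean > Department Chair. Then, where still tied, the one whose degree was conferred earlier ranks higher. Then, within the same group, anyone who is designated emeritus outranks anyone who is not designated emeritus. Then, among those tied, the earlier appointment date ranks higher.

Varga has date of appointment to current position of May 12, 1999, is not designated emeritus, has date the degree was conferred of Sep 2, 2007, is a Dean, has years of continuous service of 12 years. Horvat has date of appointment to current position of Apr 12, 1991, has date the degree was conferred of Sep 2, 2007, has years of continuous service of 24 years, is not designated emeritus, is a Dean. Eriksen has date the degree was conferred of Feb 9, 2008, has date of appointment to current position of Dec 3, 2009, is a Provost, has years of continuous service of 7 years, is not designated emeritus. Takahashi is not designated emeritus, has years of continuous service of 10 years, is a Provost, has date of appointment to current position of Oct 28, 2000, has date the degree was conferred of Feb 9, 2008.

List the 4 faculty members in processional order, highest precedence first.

By current position: Takahashi and Eriksen (Provost); then Horvat and Varga (Dean).
Takahashi and Eriksen both have date the degree was conferred Feb 9, 2008, so the next rule applies.
Takahashi and Eriksen are each not designated emeritus, so the next rule applies.
Among Takahashi and Eriksen, by date of appointment to current position (earlier first): Takahashi (Oct 28, 2000) before Eriksen (Dec 3, 2009).
Horvat and Varga both have date the degree was conferred Sep 2, 2007, so the next rule applies.
Horvat and Varga are each not designated emeritus, so the next rule applies.
Among Horvat and Varga, by date of appointment to current position (earlier first): Horvat (Apr 12, 1991) before Varga (May 12, 1999).
Full order: Takahashi, Eriksen, Horvat, Varga.

Takahashi, Eriksen, Horvat, Varga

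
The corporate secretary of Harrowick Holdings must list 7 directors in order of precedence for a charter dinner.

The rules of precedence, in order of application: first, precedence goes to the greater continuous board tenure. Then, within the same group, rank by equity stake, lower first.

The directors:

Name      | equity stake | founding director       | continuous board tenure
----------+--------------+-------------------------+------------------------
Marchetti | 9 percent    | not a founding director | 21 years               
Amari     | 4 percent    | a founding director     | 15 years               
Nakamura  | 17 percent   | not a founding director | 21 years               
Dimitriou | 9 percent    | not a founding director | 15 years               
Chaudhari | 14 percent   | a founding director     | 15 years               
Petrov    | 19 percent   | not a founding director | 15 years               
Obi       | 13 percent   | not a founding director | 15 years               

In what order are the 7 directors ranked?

By continuous board tenure (higher first): Marchetti and Nakamura (both 21 years); then Amari, Dimitriou, Obi, Chaudhari and Petrov (each 15 years).
Among Marchetti and Nakamura, by equity stake (lower first): Marchetti (9 percent) before Nakamura (17 percent).
Among Amari, Dimitriou, Obi, Chaudhari and Petrov, by equity stake (lower first): Amari (4 percent) before Dimitriou (9 percent) before Obi (13 percent) before Chaudhari (14 percent) before Petrov (19 percent).
Full order: Marchetti, Nakamura, Amari, Dimitriou, Obi, Chaudhari, Petrov.

Marchetti, Nakamura, Amari, Dimitriou, Obi, Chaudhari, Petrov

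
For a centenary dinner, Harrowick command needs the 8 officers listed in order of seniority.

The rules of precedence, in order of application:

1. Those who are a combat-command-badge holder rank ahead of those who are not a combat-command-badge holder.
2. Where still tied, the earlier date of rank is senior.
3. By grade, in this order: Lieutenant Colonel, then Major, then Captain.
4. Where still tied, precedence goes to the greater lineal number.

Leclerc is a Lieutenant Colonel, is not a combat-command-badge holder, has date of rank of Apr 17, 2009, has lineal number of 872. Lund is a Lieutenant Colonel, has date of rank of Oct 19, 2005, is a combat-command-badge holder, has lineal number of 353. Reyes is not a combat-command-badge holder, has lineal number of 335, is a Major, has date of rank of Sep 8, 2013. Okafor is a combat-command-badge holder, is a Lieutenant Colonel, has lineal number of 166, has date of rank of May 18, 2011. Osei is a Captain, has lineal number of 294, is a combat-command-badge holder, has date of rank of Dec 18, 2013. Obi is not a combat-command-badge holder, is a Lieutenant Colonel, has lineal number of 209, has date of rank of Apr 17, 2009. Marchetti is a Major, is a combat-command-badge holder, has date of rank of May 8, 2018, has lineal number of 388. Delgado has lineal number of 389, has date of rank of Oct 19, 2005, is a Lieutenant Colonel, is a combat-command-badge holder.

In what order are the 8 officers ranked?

Delgado, Lund, Okafor, Osei, Marchetti, Leclerc, Obi, Reyes

By the first rule: Delgado, Lund, Okafor, Osei and Marchetti (each a combat-command-badge holder); then Leclerc, Obi and Reyes (each not a combat-command-badge holder).
Among Delgado, Lund, Okafor, Osei and Marchetti, by date of rank (earlier first): Delgado and Lund (Oct 19, 2005) before Okafor (May 18, 2011) before Osei (Dec 18, 2013) before Marchetti (May 8, 2018).
Delgado and Lund are each Lieutenant Colonel, so the next rule applies.
Among Delgado and Lund, by lineal number (higher first): Delgado (389) before Lund (353).
Among Leclerc, Obi and Reyes, by date of rank (earlier first): Leclerc and Obi (Apr 17, 2009) before Reyes (Sep 8, 2013).
Leclerc and Obi are each Lieutenant Colonel, so the next rule applies.
Among Leclerc and Obi, by lineal number (higher first): Leclerc (872) before Obi (209).
Full order: Delgado, Lund, Okafor, Osei, Marchetti, Leclerc, Obi, Reyes.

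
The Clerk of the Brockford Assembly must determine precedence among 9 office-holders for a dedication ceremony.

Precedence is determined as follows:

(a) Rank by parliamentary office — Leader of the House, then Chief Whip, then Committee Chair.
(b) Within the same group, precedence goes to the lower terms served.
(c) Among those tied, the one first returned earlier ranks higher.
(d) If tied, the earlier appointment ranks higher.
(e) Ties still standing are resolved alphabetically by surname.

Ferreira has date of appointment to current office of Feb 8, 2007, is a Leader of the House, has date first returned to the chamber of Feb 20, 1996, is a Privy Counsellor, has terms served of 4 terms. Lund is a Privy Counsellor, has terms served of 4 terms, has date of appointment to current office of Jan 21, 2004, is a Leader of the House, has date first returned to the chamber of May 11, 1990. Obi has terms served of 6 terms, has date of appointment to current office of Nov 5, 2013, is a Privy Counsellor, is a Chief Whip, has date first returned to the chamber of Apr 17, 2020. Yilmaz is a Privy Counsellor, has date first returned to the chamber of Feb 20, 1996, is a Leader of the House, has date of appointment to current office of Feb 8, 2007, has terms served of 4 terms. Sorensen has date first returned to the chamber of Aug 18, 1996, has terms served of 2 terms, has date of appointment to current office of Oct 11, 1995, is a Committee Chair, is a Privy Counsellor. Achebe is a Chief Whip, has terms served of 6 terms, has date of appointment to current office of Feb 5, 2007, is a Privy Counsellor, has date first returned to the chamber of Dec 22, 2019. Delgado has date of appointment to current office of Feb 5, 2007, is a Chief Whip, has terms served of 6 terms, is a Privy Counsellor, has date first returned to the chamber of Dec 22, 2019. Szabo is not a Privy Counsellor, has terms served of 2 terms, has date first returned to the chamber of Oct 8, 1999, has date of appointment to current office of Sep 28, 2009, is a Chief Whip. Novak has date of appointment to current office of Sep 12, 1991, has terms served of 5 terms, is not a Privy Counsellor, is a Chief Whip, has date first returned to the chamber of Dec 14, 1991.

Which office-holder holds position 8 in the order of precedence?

Obi

By parliamentary office: Lund, Ferreira and Yilmaz (Leader of the House); then Szabo, Novak, Achebe, Delgado and Obi (Chief Whip); then Sorensen (Committee Chair).
Lund, Ferreira and Yilmaz all have terms served 4 terms, so the next rule applies.
Among Lund, Ferreira and Yilmaz, by date first returned to the chamber (earlier first): Lund (May 11, 1990) before Ferreira and Yilmaz (Feb 20, 1996).
Ferreira and Yilmaz both have date of appointment to current office Feb 8, 2007, so the next rule applies.
Among Ferreira and Yilmaz, alphabetically by surname: Ferreira before Yilmaz.
Among Szabo, Novak, Achebe, Delgado and Obi, by terms served (lower first): Szabo (2 terms) before Novak (5 terms) before Achebe, Delgado and Obi (6 terms).
Among Achebe, Delgado and Obi, by date first returned to the chamber (earlier first): Achebe and Delgado (Dec 22, 2019) before Obi (Apr 17, 2020).
Achebe and Delgado both have date of appointment to current office Feb 5, 2007, so the next rule applies.
Among Achebe and Delgado, alphabetically by surname: Achebe before Delgado.
Order: Lund, Ferreira, Yilmaz, Szabo, Novak, Achebe, Delgado, Obi, Sorensen.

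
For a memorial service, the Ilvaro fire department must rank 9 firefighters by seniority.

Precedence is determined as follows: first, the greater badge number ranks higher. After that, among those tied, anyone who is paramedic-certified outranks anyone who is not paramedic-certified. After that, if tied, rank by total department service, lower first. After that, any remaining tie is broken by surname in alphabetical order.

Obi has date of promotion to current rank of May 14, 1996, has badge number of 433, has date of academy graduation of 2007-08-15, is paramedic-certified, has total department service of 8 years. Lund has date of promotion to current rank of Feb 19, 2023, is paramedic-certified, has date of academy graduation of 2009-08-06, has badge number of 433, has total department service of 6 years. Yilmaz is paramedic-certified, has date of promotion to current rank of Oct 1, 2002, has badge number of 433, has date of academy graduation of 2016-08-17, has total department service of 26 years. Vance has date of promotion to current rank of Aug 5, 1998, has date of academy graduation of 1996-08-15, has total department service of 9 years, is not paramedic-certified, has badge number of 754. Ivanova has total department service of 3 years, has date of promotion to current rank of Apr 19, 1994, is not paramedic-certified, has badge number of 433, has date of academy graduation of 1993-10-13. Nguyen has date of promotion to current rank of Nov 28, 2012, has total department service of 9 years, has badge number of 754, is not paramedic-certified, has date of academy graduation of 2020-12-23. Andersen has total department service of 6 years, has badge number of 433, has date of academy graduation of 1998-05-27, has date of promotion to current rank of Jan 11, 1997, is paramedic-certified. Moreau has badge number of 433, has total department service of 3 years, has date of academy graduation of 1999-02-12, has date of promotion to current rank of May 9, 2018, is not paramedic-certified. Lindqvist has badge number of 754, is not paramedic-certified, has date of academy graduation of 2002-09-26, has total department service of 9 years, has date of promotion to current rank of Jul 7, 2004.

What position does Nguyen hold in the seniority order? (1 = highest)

2

By badge number (higher first): Lindqvist, Nguyen and Vance (each 754); then Andersen, Lund, Obi, Yilmaz, Ivanova and Moreau (each 433).
Lindqvist, Nguyen and Vance are each not paramedic-certified, so the next rule applies.
Lindqvist, Nguyen and Vance all have total department service 9 years, so the next rule applies.
Among Lindqvist, Nguyen and Vance, alphabetically by surname: Lindqvist before Nguyen before Vance.
Among Andersen, Lund, Obi, Yilmaz, Ivanova and Moreau, paramedic-certified before not paramedic-certified: Andersen, Lund, Obi and Yilmaz (paramedic-certified) before Ivanova and Moreau (not paramedic-certified).
Among Andersen, Lund, Obi and Yilmaz, by total department service (lower first): Andersen and Lund (6 years) before Obi (8 years) before Yilmaz (26 years).
Among Andersen and Lund, alphabetically by surname: Andersen before Lund.
Ivanova and Moreau both have total department service 3 years, so the next rule applies.
Among Ivanova and Moreau, alphabetically by surname: Ivanova before Moreau.
Order: Lindqvist, Nguyen, Vance, Andersen, Lund, Obi, Yilmaz, Ivanova, Moreau. So position 2.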